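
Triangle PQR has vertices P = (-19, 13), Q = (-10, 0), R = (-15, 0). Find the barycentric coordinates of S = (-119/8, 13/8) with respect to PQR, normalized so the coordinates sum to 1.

(1/8, 1/8, 3/4)

Signed area of the reference triangle: [PQR] = ½·((-19)·(0−0) + (-10)·(0−13) + (-15)·(13−0)) = ½·(0 + 130 − 195) = -65/2.
[SQR] = ½·((-119/8)·(0−0) + (-10)·(0−(13/8)) + (-15)·(13/8−0)) = ½·(0 + 65/4 − 195/8) = -65/16, so the P-coordinate is (-65/16)/(-65/2) = 1/8.
[PSR] = ½·((-19)·(13/8−0) + (-119/8)·(0−13) + (-15)·(13−(13/8))) = ½·(-247/8 + 1547/8 − 1365/8) = -65/16, so the Q-coordinate is 1/8.
[PQS] = ½·((-19)·(0−(13/8)) + (-10)·(13/8−13) + (-119/8)·(13−0)) = ½·(247/8 + 455/4 − 1547/8) = -195/8, so the R-coordinate is 3/4.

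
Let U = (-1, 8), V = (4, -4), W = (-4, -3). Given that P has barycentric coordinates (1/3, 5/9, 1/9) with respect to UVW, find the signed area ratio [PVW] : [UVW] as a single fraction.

The signed ratio [PVW]/[UVW] equals the barycentric coordinate of P at vertex U, which is 1/3.

1/3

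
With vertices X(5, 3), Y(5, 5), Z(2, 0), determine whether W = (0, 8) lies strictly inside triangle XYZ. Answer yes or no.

no

Barycentric coordinates of W: (-17/3, 5, 5/3).
The three coordinates are negative, positive, positive; a point is interior exactly when all three are positive.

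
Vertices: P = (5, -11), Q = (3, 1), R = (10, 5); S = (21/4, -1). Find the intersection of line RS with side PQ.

Barycentric coordinates of S with respect to PQR: (1/4, 1/2, 1/4).
On side PQ the R-coordinate is zero; dropping S's R-weight 1/4 and renormalizing the remaining 1/4 : 1/2 gives weights 1/3, 2/3 on P, Q.
T = (1/3)·(5, -11) + (2/3)·(3, 1) = (11/3, -3).

(11/3, -3)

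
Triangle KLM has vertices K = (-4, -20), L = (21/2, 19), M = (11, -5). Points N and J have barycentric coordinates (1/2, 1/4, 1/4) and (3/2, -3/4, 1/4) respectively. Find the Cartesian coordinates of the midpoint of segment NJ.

(-31/8, -26)

Barycentric coordinates of the midpoint are the average: (1, -1/4, 1/4).
Converting: 1·K + (-1/4)·L + (1/4)·M = (-31/8, -26).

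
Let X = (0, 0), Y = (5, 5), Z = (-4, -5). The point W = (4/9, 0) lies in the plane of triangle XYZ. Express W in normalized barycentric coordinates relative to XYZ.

(1/9, 4/9, 4/9)

Signed area of the reference triangle: [XYZ] = ½·(0·(5−(-5)) + 5·(-5−0) + (-4)·(0−5)) = ½·(0 − 25 + 20) = -5/2.
[WYZ] = ½·((4/9)·(5−(-5)) + 5·(-5−0) + (-4)·(0−5)) = ½·(40/9 − 25 + 20) = -5/18, so the X-coordinate is (-5/18)/(-5/2) = 1/9.
[XWZ] = ½·(0·(0−(-5)) + (4/9)·(-5−0) + (-4)·(0−0)) = ½·(0 − 20/9 + 0) = -10/9, so the Y-coordinate is 4/9.
[XYW] = ½·(0·(5−0) + 5·(0−0) + (4/9)·(0−5)) = ½·(0 + 0 − 20/9) = -10/9, so the Z-coordinate is 4/9.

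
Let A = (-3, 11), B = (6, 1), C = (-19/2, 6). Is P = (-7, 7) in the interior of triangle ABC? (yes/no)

Barycentric coordinates of P: (14/55, 3/55, 38/55).
The three coordinates are positive, positive, positive; a point is interior exactly when all three are positive.

yes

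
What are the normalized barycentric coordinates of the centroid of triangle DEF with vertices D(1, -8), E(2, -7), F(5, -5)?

(1/3, 1/3, 1/3)

The centroid is the average of the vertices, so each weight is 1/3.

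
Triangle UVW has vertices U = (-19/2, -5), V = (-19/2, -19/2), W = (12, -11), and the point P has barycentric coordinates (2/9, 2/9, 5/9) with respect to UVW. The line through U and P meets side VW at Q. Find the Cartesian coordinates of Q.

Line UP meets VW where the U-coordinate vanishes; zeroing P's U-weight and renormalizing leaves V, W-weights 2/9 : 5/9 → (2/7, 5/7).
So Q = (2/7)·V + (5/7)·W = (41/7, -74/7).

(41/7, -74/7)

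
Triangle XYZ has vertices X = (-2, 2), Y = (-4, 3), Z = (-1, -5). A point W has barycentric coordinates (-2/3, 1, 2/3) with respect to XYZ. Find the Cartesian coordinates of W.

(-10/3, -5/3)

W = (-2/3)·X + 1·Y + (2/3)·Z.
x-coordinate: (-2/3)·(-2) + 1·(-4) + (2/3)·(-1) = -10/3.
y-coordinate: (-2/3)·2 + 1·3 + (2/3)·(-5) = -5/3.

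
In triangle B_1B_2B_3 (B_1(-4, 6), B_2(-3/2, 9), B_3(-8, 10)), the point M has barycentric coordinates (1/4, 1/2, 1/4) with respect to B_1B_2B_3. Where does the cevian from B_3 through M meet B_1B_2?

(-7/3, 8)

Line B_3M meets B_1B_2 where the B_3-coordinate vanishes; zeroing M's B_3-weight and renormalizing leaves B_1, B_2-weights 1/4 : 1/2 → (1/3, 2/3).
So N = (1/3)·B_1 + (2/3)·B_2 = (-7/3, 8).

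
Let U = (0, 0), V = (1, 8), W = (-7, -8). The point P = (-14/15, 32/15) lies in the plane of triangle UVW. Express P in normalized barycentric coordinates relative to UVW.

(1/3, 7/15, 1/5)

Signed area of the reference triangle: [UVW] = ½·(0·(8−(-8)) + 1·(-8−0) + (-7)·(0−8)) = ½·(0 − 8 + 56) = 24.
[PVW] = ½·((-14/15)·(8−(-8)) + 1·(-8−(32/15)) + (-7)·(32/15−8)) = ½·(-224/15 − 152/15 + 616/15) = 8, so the U-coordinate is 8/24 = 1/3.
[UPW] = ½·(0·(32/15−(-8)) + (-14/15)·(-8−0) + (-7)·(0−(32/15))) = ½·(0 + 112/15 + 224/15) = 56/5, so the V-coordinate is 7/15.
[UVP] = ½·(0·(8−(32/15)) + 1·(32/15−0) + (-14/15)·(0−8)) = ½·(0 + 32/15 + 112/15) = 24/5, so the W-coordinate is 1/5.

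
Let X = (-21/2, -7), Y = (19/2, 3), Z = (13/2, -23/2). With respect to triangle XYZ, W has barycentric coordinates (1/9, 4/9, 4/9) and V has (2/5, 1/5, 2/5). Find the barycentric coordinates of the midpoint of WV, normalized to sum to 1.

(23/90, 29/90, 19/45)

Since both coordinate triples sum to 1, the midpoint's barycentrics are the componentwise average.
(1/9+2/5)/2 = 23/90; similarly 29/90 and 19/45.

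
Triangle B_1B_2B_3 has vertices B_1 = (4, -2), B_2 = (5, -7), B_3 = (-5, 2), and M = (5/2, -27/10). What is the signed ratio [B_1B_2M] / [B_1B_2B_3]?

[B_1B_2B_3] = ½·(4·(-7−2) + 5·(2−(-2)) + (-5)·(-2−(-7))) = ½·(-36 + 20 − 25) = -41/2.
[B_1B_2M] = ½·(4·(-7−(-27/10)) + 5·(-27/10−(-2)) + (5/2)·(-2−(-7))) = ½·(-86/5 − 7/2 + 25/2) = -41/10, so the ratio is (-41/10)/(-41/2) = 1/5.

1/5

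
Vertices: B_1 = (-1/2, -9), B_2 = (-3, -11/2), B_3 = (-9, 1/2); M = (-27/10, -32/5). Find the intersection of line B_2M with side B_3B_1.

Barycentric coordinates of M with respect to B_1B_2B_3: (3/5, 1/5, 1/5).
On side B_3B_1 the B_2-coordinate is zero; dropping M's B_2-weight 1/5 and renormalizing the remaining 1/5 : 3/5 gives weights 1/4, 3/4 on B_3, B_1.
N = (1/4)·(-9, 1/2) + (3/4)·(-1/2, -9) = (-21/8, -53/8).

(-21/8, -53/8)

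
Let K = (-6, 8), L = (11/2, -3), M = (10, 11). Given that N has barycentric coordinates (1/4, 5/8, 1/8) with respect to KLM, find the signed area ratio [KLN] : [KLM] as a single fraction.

1/8

The signed ratio [KLN]/[KLM] equals the barycentric coordinate of N at vertex M, which is 1/8.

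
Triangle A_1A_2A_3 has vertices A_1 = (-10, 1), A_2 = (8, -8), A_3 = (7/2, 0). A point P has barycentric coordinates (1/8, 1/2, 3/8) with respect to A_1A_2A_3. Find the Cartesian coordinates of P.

P = (1/8)·A_1 + (1/2)·A_2 + (3/8)·A_3.
x-coordinate: (1/8)·(-10) + (1/2)·8 + (3/8)·(7/2) = 65/16.
y-coordinate: (1/8)·1 + (1/2)·(-8) + (3/8)·0 = -31/8.

(65/16, -31/8)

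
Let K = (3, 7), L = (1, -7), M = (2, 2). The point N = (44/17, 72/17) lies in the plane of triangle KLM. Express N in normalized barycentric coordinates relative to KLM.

Signed area of the reference triangle: [KLM] = ½·(3·(-7−2) + 1·(2−7) + 2·(7−(-7))) = ½·(-27 − 5 + 28) = -2.
[NLM] = ½·((44/17)·(-7−2) + 1·(2−(72/17)) + 2·(72/17−(-7))) = ½·(-396/17 − 38/17 + 382/17) = -26/17, so the K-coordinate is (-26/17)/(-2) = 13/17.
[KNM] = ½·(3·(72/17−2) + (44/17)·(2−7) + 2·(7−(72/17))) = ½·(114/17 − 220/17 + 94/17) = -6/17, so the L-coordinate is 3/17.
[KLN] = ½·(3·(-7−(72/17)) + 1·(72/17−7) + (44/17)·(7−(-7))) = ½·(-573/17 − 47/17 + 616/17) = -2/17, so the M-coordinate is 1/17.
Check: 13/17 + 3/17 + 1/17 = 1.

(13/17, 3/17, 1/17)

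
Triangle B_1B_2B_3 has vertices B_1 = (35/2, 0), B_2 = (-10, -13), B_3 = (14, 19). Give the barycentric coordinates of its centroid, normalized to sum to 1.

The centroid is the average of the vertices, so each weight is 1/3.

(1/3, 1/3, 1/3)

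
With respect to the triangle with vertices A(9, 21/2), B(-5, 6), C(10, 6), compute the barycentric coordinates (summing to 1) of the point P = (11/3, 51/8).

(1/12, 5/12, 1/2)

Signed area of the reference triangle: [ABC] = ½·(9·(6−6) + (-5)·(6−(21/2)) + 10·(21/2−6)) = ½·(0 + 45/2 + 45) = 135/4.
[PBC] = ½·((11/3)·(6−6) + (-5)·(6−(51/8)) + 10·(51/8−6)) = ½·(0 + 15/8 + 15/4) = 45/16, so the A-coordinate is (45/16)/(135/4) = 1/12.
[APC] = ½·(9·(51/8−6) + (11/3)·(6−(21/2)) + 10·(21/2−(51/8))) = ½·(27/8 − 33/2 + 165/4) = 225/16, so the B-coordinate is 5/12.
[ABP] = ½·(9·(6−(51/8)) + (-5)·(51/8−(21/2)) + (11/3)·(21/2−6)) = ½·(-27/8 + 165/8 + 33/2) = 135/8, so the C-coordinate is 1/2.
Check: 1/12 + 5/12 + 1/2 = 1.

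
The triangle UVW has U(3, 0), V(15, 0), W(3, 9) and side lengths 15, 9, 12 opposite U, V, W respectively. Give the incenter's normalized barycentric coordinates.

The incenter has barycentric coordinates proportional to the opposite side lengths: (15 : 9 : 12).
Normalizing by 15+9+12 = 36 gives (5/12, 1/4, 1/3).

(5/12, 1/4, 1/3)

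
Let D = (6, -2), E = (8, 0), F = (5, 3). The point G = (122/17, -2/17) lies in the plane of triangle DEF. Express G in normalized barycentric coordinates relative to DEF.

(4/17, 11/17, 2/17)

Signed area of the reference triangle: [DEF] = ½·(6·(0−3) + 8·(3−(-2)) + 5·(-2−0)) = ½·(-18 + 40 − 10) = 6.
[GEF] = ½·((122/17)·(0−3) + 8·(3−(-2/17)) + 5·(-2/17−0)) = ½·(-366/17 + 424/17 − 10/17) = 24/17, so the D-coordinate is (24/17)/6 = 4/17.
[DGF] = ½·(6·(-2/17−3) + (122/17)·(3−(-2)) + 5·(-2−(-2/17))) = ½·(-318/17 + 610/17 − 160/17) = 66/17, so the E-coordinate is 11/17.
[DEG] = ½·(6·(0−(-2/17)) + 8·(-2/17−(-2)) + (122/17)·(-2−0)) = ½·(12/17 + 256/17 − 244/17) = 12/17, so the F-coordinate is 2/17.
Check: 4/17 + 11/17 + 2/17 = 1.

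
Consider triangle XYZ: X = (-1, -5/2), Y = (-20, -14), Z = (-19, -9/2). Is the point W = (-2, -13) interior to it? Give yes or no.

Barycentric coordinates of W: (170/169, 187/169, -188/169).
The three coordinates are positive, positive, negative; a point is interior exactly when all three are positive.

no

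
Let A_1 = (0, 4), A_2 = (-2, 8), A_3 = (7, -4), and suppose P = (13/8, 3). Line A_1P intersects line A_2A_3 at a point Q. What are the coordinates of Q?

(13/7, 20/7)

Barycentric coordinates of P with respect to A_1A_2A_3: (1/8, 1/2, 3/8).
On side A_2A_3 the A_1-coordinate is zero; dropping P's A_1-weight 1/8 and renormalizing the remaining 1/2 : 3/8 gives weights 4/7, 3/7 on A_2, A_3.
Q = (4/7)·(-2, 8) + (3/7)·(7, -4) = (13/7, 20/7).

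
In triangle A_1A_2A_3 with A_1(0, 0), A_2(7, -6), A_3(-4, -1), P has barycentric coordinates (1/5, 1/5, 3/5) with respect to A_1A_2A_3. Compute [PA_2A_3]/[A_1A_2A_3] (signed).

1/5

The signed ratio [PA_2A_3]/[A_1A_2A_3] equals the barycentric coordinate of P at vertex A_1, which is 1/5.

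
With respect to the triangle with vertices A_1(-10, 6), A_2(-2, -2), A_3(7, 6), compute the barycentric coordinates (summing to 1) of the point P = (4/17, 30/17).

Signed area of the reference triangle: [A_1A_2A_3] = ½·((-10)·(-2−6) + (-2)·(6−6) + 7·(6−(-2))) = ½·(80 + 0 + 56) = 68.
[PA_2A_3] = ½·((4/17)·(-2−6) + (-2)·(6−(30/17)) + 7·(30/17−(-2))) = ½·(-32/17 − 144/17 + 448/17) = 8, so the A_1-coordinate is 8/68 = 2/17.
[A_1PA_3] = ½·((-10)·(30/17−6) + (4/17)·(6−6) + 7·(6−(30/17))) = ½·(720/17 + 0 + 504/17) = 36, so the A_2-coordinate is 9/17.
[A_1A_2P] = ½·((-10)·(-2−(30/17)) + (-2)·(30/17−6) + (4/17)·(6−(-2))) = ½·(640/17 + 144/17 + 32/17) = 24, so the A_3-coordinate is 6/17.
Check: 2/17 + 9/17 + 6/17 = 1.

(2/17, 9/17, 6/17)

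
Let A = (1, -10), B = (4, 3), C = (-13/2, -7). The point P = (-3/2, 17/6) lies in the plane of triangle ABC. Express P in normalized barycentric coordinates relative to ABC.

Signed area of the reference triangle: [ABC] = ½·(1·(3−(-7)) + 4·(-7−(-10)) + (-13/2)·(-10−3)) = ½·(10 + 12 + 169/2) = 213/4.
[PBC] = ½·((-3/2)·(3−(-7)) + 4·(-7−(17/6)) + (-13/2)·(17/6−3)) = ½·(-15 − 118/3 + 13/12) = -213/8, so the A-coordinate is (-213/8)/(213/4) = -1/2.
[APC] = ½·(1·(17/6−(-7)) + (-3/2)·(-7−(-10)) + (-13/2)·(-10−(17/6))) = ½·(59/6 − 9/2 + 1001/12) = 355/8, so the B-coordinate is 5/6.
[ABP] = ½·(1·(3−(17/6)) + 4·(17/6−(-10)) + (-3/2)·(-10−3)) = ½·(1/6 + 154/3 + 39/2) = 71/2, so the C-coordinate is 2/3.

(-1/2, 5/6, 2/3)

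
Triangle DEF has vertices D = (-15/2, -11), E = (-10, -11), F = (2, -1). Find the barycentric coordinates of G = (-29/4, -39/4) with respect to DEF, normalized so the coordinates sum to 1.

Signed area of the reference triangle: [DEF] = ½·((-15/2)·(-11−(-1)) + (-10)·(-1−(-11)) + 2·(-11−(-11))) = ½·(75 − 100 + 0) = -25/2.
[GEF] = ½·((-29/4)·(-11−(-1)) + (-10)·(-1−(-39/4)) + 2·(-39/4−(-11))) = ½·(145/2 − 175/2 + 5/2) = -25/4, so the D-coordinate is (-25/4)/(-25/2) = 1/2.
[DGF] = ½·((-15/2)·(-39/4−(-1)) + (-29/4)·(-1−(-11)) + 2·(-11−(-39/4))) = ½·(525/8 − 145/2 − 5/2) = -75/16, so the E-coordinate is 3/8.
[DEG] = ½·((-15/2)·(-11−(-39/4)) + (-10)·(-39/4−(-11)) + (-29/4)·(-11−(-11))) = ½·(75/8 − 25/2 + 0) = -25/16, so the F-coordinate is 1/8.
Check: 1/2 + 3/8 + 1/8 = 1.

(1/2, 3/8, 1/8)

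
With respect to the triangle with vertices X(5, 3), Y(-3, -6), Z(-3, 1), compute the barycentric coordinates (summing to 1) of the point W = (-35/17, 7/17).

(2/17, 2/17, 13/17)

Signed area of the reference triangle: [XYZ] = ½·(5·(-6−1) + (-3)·(1−3) + (-3)·(3−(-6))) = ½·(-35 + 6 − 27) = -28.
[WYZ] = ½·((-35/17)·(-6−1) + (-3)·(1−(7/17)) + (-3)·(7/17−(-6))) = ½·(245/17 − 30/17 − 327/17) = -56/17, so the X-coordinate is (-56/17)/(-28) = 2/17.
[XWZ] = ½·(5·(7/17−1) + (-35/17)·(1−3) + (-3)·(3−(7/17))) = ½·(-50/17 + 70/17 − 132/17) = -56/17, so the Y-coordinate is 2/17.
[XYW] = ½·(5·(-6−(7/17)) + (-3)·(7/17−3) + (-35/17)·(3−(-6))) = ½·(-545/17 + 132/17 − 315/17) = -364/17, so the Z-coordinate is 13/17.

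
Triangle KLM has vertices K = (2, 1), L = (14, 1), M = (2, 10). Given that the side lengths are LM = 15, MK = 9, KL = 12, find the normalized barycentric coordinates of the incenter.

The incenter has barycentric coordinates proportional to the opposite side lengths: (15 : 9 : 12).
Normalizing by 15+9+12 = 36 gives (5/12, 1/4, 1/3).

(5/12, 1/4, 1/3)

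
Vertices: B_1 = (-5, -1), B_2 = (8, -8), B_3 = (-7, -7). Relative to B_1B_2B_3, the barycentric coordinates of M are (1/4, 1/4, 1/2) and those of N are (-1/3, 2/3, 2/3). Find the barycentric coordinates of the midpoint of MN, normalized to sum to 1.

Since both coordinate triples sum to 1, the midpoint's barycentrics are the componentwise average.
(1/4+-1/3)/2 = -1/24; similarly 11/24 and 7/12.

(-1/24, 11/24, 7/12)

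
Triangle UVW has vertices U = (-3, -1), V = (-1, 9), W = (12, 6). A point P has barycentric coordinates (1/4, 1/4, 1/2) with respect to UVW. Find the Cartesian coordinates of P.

(5, 5)

P = (1/4)·U + (1/4)·V + (1/2)·W.
x-coordinate: (1/4)·(-3) + (1/4)·(-1) + (1/2)·12 = 5.
y-coordinate: (1/4)·(-1) + (1/4)·9 + (1/2)·6 = 5.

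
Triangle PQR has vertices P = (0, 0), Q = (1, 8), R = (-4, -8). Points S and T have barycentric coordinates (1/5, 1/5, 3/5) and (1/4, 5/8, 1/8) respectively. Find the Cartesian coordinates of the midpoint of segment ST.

Barycentric coordinates of the midpoint are the average: (9/40, 33/80, 29/80).
Converting: (9/40)·P + (33/80)·Q + (29/80)·R = (-83/80, 2/5).

(-83/80, 2/5)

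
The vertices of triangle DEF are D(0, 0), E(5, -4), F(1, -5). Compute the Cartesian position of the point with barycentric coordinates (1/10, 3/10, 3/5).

G = (1/10)·D + (3/10)·E + (3/5)·F.
x-coordinate: (1/10)·0 + (3/10)·5 + (3/5)·1 = 21/10.
y-coordinate: (1/10)·0 + (3/10)·(-4) + (3/5)·(-5) = -21/5.

(21/10, -21/5)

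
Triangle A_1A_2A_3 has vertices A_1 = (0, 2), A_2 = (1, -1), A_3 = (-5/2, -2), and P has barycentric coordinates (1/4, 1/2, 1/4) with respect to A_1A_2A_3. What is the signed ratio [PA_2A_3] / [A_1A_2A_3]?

1/4

The signed ratio [PA_2A_3]/[A_1A_2A_3] equals the barycentric coordinate of P at vertex A_1, which is 1/4.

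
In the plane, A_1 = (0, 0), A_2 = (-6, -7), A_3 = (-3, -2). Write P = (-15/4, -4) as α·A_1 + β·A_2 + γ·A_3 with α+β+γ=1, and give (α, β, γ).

(1/4, 1/2, 1/4)

Signed area of the reference triangle: [A_1A_2A_3] = ½·(0·(-7−(-2)) + (-6)·(-2−0) + (-3)·(0−(-7))) = ½·(0 + 12 − 21) = -9/2.
[PA_2A_3] = ½·((-15/4)·(-7−(-2)) + (-6)·(-2−(-4)) + (-3)·(-4−(-7))) = ½·(75/4 − 12 − 9) = -9/8, so the A_1-coordinate is (-9/8)/(-9/2) = 1/4.
[A_1PA_3] = ½·(0·(-4−(-2)) + (-15/4)·(-2−0) + (-3)·(0−(-4))) = ½·(0 + 15/2 − 12) = -9/4, so the A_2-coordinate is 1/2.
[A_1A_2P] = ½·(0·(-7−(-4)) + (-6)·(-4−0) + (-15/4)·(0−(-7))) = ½·(0 + 24 − 105/4) = -9/8, so the A_3-coordinate is 1/4.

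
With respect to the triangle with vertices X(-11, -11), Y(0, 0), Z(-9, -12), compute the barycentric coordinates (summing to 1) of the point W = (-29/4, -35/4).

Signed area of the reference triangle: [XYZ] = ½·((-11)·(0−(-12)) + 0·(-12−(-11)) + (-9)·(-11−0)) = ½·(-132 + 0 + 99) = -33/2.
[WYZ] = ½·((-29/4)·(0−(-12)) + 0·(-12−(-35/4)) + (-9)·(-35/4−0)) = ½·(-87 + 0 + 315/4) = -33/8, so the X-coordinate is (-33/8)/(-33/2) = 1/4.
[XWZ] = ½·((-11)·(-35/4−(-12)) + (-29/4)·(-12−(-11)) + (-9)·(-11−(-35/4))) = ½·(-143/4 + 29/4 + 81/4) = -33/8, so the Y-coordinate is 1/4.
[XYW] = ½·((-11)·(0−(-35/4)) + 0·(-35/4−(-11)) + (-29/4)·(-11−0)) = ½·(-385/4 + 0 + 319/4) = -33/4, so the Z-coordinate is 1/2.
Check: 1/4 + 1/4 + 1/2 = 1.

(1/4, 1/4, 1/2)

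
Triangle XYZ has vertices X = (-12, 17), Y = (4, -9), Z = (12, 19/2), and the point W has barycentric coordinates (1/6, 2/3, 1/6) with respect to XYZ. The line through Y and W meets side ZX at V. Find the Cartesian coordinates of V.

Line YW meets ZX where the Y-coordinate vanishes; zeroing W's Y-weight and renormalizing leaves Z, X-weights 1/6 : 1/6 → (1/2, 1/2).
So V = (1/2)·Z + (1/2)·X = (0, 53/4).

(0, 53/4)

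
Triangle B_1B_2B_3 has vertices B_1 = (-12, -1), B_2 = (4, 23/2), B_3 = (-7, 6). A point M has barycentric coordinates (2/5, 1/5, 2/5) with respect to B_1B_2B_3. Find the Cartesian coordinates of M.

M = (2/5)·B_1 + (1/5)·B_2 + (2/5)·B_3.
x-coordinate: (2/5)·(-12) + (1/5)·4 + (2/5)·(-7) = -34/5.
y-coordinate: (2/5)·(-1) + (1/5)·(23/2) + (2/5)·6 = 43/10.

(-34/5, 43/10)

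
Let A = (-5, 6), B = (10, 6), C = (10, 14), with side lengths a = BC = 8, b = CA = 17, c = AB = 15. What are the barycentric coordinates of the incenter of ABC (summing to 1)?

The incenter has barycentric coordinates proportional to the opposite side lengths: (8 : 17 : 15).
Normalizing by 8+17+15 = 40 gives (1/5, 17/40, 3/8).

(1/5, 17/40, 3/8)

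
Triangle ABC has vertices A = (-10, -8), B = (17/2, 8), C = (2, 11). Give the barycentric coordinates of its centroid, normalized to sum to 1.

(1/3, 1/3, 1/3)

The centroid is the average of the vertices, so each weight is 1/3.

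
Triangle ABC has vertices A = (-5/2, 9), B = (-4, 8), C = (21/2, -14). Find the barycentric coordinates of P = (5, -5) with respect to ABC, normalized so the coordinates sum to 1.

(1/5, 1/5, 3/5)

Signed area of the reference triangle: [ABC] = ½·((-5/2)·(8−(-14)) + (-4)·(-14−9) + (21/2)·(9−8)) = ½·(-55 + 92 + 21/2) = 95/4.
[PBC] = ½·(5·(8−(-14)) + (-4)·(-14−(-5)) + (21/2)·(-5−8)) = ½·(110 + 36 − 273/2) = 19/4, so the A-coordinate is (19/4)/(95/4) = 1/5.
[APC] = ½·((-5/2)·(-5−(-14)) + 5·(-14−9) + (21/2)·(9−(-5))) = ½·(-45/2 − 115 + 147) = 19/4, so the B-coordinate is 1/5.
[ABP] = ½·((-5/2)·(8−(-5)) + (-4)·(-5−9) + 5·(9−8)) = ½·(-65/2 + 56 + 5) = 57/4, so the C-coordinate is 3/5.
Check: 1/5 + 1/5 + 3/5 = 1.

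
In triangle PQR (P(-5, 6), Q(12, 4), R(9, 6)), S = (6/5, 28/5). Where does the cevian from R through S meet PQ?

(-3/4, 11/2)

Barycentric coordinates of S with respect to PQR: (3/5, 1/5, 1/5).
On side PQ the R-coordinate is zero; dropping S's R-weight 1/5 and renormalizing the remaining 3/5 : 1/5 gives weights 3/4, 1/4 on P, Q.
T = (3/4)·(-5, 6) + (1/4)·(12, 4) = (-3/4, 11/2).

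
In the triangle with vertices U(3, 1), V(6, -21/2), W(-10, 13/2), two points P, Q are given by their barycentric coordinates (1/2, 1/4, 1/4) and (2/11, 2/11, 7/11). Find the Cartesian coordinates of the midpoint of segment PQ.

Barycentric coordinates of the midpoint are the average: (15/44, 19/88, 39/88).
Converting: (15/44)·U + (19/88)·V + (39/88)·W = (-93/44, 21/22).

(-93/44, 21/22)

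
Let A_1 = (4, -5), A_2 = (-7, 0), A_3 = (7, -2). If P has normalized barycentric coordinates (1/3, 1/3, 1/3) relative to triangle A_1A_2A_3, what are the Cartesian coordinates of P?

(4/3, -7/3)

P = (1/3)·A_1 + (1/3)·A_2 + (1/3)·A_3.
x-coordinate: (1/3)·4 + (1/3)·(-7) + (1/3)·7 = 4/3.
y-coordinate: (1/3)·(-5) + (1/3)·0 + (1/3)·(-2) = -7/3.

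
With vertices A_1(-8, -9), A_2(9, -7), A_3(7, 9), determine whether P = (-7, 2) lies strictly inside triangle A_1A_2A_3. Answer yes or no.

no

Barycentric coordinates of P: (119/138, -49/92, 185/276).
The three coordinates are positive, negative, positive; a point is interior exactly when all three are positive.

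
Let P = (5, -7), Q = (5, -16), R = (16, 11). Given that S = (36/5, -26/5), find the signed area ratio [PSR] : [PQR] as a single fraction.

[PQR] = ½·(5·(-16−11) + 5·(11−(-7)) + 16·(-7−(-16))) = ½·(-135 + 90 + 144) = 99/2.
[PSR] = ½·(5·(-26/5−11) + (36/5)·(11−(-7)) + 16·(-7−(-26/5))) = ½·(-81 + 648/5 − 144/5) = 99/10, so the ratio is (99/10)/(99/2) = 1/5.

1/5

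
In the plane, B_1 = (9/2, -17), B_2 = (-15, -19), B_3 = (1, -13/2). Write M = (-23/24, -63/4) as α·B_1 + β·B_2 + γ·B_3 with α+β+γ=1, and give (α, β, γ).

Signed area of the reference triangle: [B_1B_2B_3] = ½·((9/2)·(-19−(-13/2)) + (-15)·(-13/2−(-17)) + 1·(-17−(-19))) = ½·(-225/4 − 315/2 + 2) = -847/8.
[MB_2B_3] = ½·((-23/24)·(-19−(-13/2)) + (-15)·(-13/2−(-63/4)) + 1·(-63/4−(-19))) = ½·(575/48 − 555/4 + 13/4) = -5929/96, so the B_1-coordinate is (-5929/96)/(-847/8) = 7/12.
[B_1MB_3] = ½·((9/2)·(-63/4−(-13/2)) + (-23/24)·(-13/2−(-17)) + 1·(-17−(-63/4))) = ½·(-333/8 − 161/16 − 5/4) = -847/32, so the B_2-coordinate is 1/4.
[B_1B_2M] = ½·((9/2)·(-19−(-63/4)) + (-15)·(-63/4−(-17)) + (-23/24)·(-17−(-19))) = ½·(-117/8 − 75/4 − 23/12) = -847/48, so the B_3-coordinate is 1/6.

(7/12, 1/4, 1/6)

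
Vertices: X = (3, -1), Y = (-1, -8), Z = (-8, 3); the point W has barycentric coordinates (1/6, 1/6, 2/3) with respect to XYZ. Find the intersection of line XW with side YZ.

(-33/5, 4/5)

Line XW meets YZ where the X-coordinate vanishes; zeroing W's X-weight and renormalizing leaves Y, Z-weights 1/6 : 2/3 → (1/5, 4/5).
So V = (1/5)·Y + (4/5)·Z = (-33/5, 4/5).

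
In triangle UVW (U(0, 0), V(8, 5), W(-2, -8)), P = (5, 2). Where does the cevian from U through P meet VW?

(6, 12/5)

Barycentric coordinates of P with respect to UVW: (1/6, 2/3, 1/6).
On side VW the U-coordinate is zero; dropping P's U-weight 1/6 and renormalizing the remaining 2/3 : 1/6 gives weights 4/5, 1/5 on V, W.
Q = (4/5)·(8, 5) + (1/5)·(-2, -8) = (6, 12/5).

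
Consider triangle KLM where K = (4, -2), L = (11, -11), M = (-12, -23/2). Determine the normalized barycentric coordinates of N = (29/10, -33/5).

(1/2, 3/10, 1/5)

Signed area of the reference triangle: [KLM] = ½·(4·(-11−(-23/2)) + 11·(-23/2−(-2)) + (-12)·(-2−(-11))) = ½·(2 − 209/2 − 108) = -421/4.
[NLM] = ½·((29/10)·(-11−(-23/2)) + 11·(-23/2−(-33/5)) + (-12)·(-33/5−(-11))) = ½·(29/20 − 539/10 − 264/5) = -421/8, so the K-coordinate is (-421/8)/(-421/4) = 1/2.
[KNM] = ½·(4·(-33/5−(-23/2)) + (29/10)·(-23/2−(-2)) + (-12)·(-2−(-33/5))) = ½·(98/5 − 551/20 − 276/5) = -1263/40, so the L-coordinate is 3/10.
[KLN] = ½·(4·(-11−(-33/5)) + 11·(-33/5−(-2)) + (29/10)·(-2−(-11))) = ½·(-88/5 − 253/5 + 261/10) = -421/20, so the M-coordinate is 1/5.
Check: 1/2 + 3/10 + 1/5 = 1.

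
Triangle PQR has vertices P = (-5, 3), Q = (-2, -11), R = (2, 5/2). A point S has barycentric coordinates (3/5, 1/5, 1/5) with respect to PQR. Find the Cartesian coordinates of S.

(-3, 1/10)

S = (3/5)·P + (1/5)·Q + (1/5)·R.
x-coordinate: (3/5)·(-5) + (1/5)·(-2) + (1/5)·2 = -3.
y-coordinate: (3/5)·3 + (1/5)·(-11) + (1/5)·(5/2) = 1/10.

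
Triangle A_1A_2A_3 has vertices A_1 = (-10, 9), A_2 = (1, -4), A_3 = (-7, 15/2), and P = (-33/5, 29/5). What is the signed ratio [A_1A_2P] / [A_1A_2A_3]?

[A_1A_2A_3] = ½·((-10)·(-4−(15/2)) + 1·(15/2−9) + (-7)·(9−(-4))) = ½·(115 − 3/2 − 91) = 45/4.
[A_1A_2P] = ½·((-10)·(-4−(29/5)) + 1·(29/5−9) + (-33/5)·(9−(-4))) = ½·(98 − 16/5 − 429/5) = 9/2, so the ratio is (9/2)/(45/4) = 2/5.

2/5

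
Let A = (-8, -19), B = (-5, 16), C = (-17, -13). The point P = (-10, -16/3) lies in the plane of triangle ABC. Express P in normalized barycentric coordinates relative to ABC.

Signed area of the reference triangle: [ABC] = ½·((-8)·(16−(-13)) + (-5)·(-13−(-19)) + (-17)·(-19−16)) = ½·(-232 − 30 + 595) = 333/2.
[PBC] = ½·((-10)·(16−(-13)) + (-5)·(-13−(-16/3)) + (-17)·(-16/3−16)) = ½·(-290 + 115/3 + 1088/3) = 111/2, so the A-coordinate is (111/2)/(333/2) = 1/3.
[APC] = ½·((-8)·(-16/3−(-13)) + (-10)·(-13−(-19)) + (-17)·(-19−(-16/3))) = ½·(-184/3 − 60 + 697/3) = 111/2, so the B-coordinate is 1/3.
[ABP] = ½·((-8)·(16−(-16/3)) + (-5)·(-16/3−(-19)) + (-10)·(-19−16)) = ½·(-512/3 − 205/3 + 350) = 111/2, so the C-coordinate is 1/3.
Check: 1/3 + 1/3 + 1/3 = 1.

(1/3, 1/3, 1/3)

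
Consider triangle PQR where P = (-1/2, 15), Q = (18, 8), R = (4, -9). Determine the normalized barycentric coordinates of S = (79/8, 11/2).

(1/4, 1/2, 1/4)

Signed area of the reference triangle: [PQR] = ½·((-1/2)·(8−(-9)) + 18·(-9−15) + 4·(15−8)) = ½·(-17/2 − 432 + 28) = -825/4.
[SQR] = ½·((79/8)·(8−(-9)) + 18·(-9−(11/2)) + 4·(11/2−8)) = ½·(1343/8 − 261 − 10) = -825/16, so the P-coordinate is (-825/16)/(-825/4) = 1/4.
[PSR] = ½·((-1/2)·(11/2−(-9)) + (79/8)·(-9−15) + 4·(15−(11/2))) = ½·(-29/4 − 237 + 38) = -825/8, so the Q-coordinate is 1/2.
[PQS] = ½·((-1/2)·(8−(11/2)) + 18·(11/2−15) + (79/8)·(15−8)) = ½·(-5/4 − 171 + 553/8) = -825/16, so the R-coordinate is 1/4.
Check: 1/4 + 1/2 + 1/4 = 1.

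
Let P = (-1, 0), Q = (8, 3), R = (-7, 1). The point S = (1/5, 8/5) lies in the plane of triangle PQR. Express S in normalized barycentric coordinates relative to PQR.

Signed area of the reference triangle: [PQR] = ½·((-1)·(3−1) + 8·(1−0) + (-7)·(0−3)) = ½·(-2 + 8 + 21) = 27/2.
[SQR] = ½·((1/5)·(3−1) + 8·(1−(8/5)) + (-7)·(8/5−3)) = ½·(2/5 − 24/5 + 49/5) = 27/10, so the P-coordinate is (27/10)/(27/2) = 1/5.
[PSR] = ½·((-1)·(8/5−1) + (1/5)·(1−0) + (-7)·(0−(8/5))) = ½·(-3/5 + 1/5 + 56/5) = 27/5, so the Q-coordinate is 2/5.
[PQS] = ½·((-1)·(3−(8/5)) + 8·(8/5−0) + (1/5)·(0−3)) = ½·(-7/5 + 64/5 − 3/5) = 27/5, so the R-coordinate is 2/5.
Check: 1/5 + 2/5 + 2/5 = 1.

(1/5, 2/5, 2/5)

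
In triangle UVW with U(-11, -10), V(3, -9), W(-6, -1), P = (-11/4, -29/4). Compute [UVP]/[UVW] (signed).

[UVW] = ½·((-11)·(-9−(-1)) + 3·(-1−(-10)) + (-6)·(-10−(-9))) = ½·(88 + 27 + 6) = 121/2.
[UVP] = ½·((-11)·(-9−(-29/4)) + 3·(-29/4−(-10)) + (-11/4)·(-10−(-9))) = ½·(77/4 + 33/4 + 11/4) = 121/8, so the ratio is (121/8)/(121/2) = 1/4.

1/4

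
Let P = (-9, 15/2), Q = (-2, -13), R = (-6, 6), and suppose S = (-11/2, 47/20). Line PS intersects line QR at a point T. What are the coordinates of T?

(-46/9, 16/9)

Barycentric coordinates of S with respect to PQR: (1/10, 1/5, 7/10).
On side QR the P-coordinate is zero; dropping S's P-weight 1/10 and renormalizing the remaining 1/5 : 7/10 gives weights 2/9, 7/9 on Q, R.
T = (2/9)·(-2, -13) + (7/9)·(-6, 6) = (-46/9, 16/9).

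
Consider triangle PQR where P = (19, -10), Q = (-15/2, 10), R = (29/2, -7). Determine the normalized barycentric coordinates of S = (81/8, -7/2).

(1/4, 1/4, 1/2)

Signed area of the reference triangle: [PQR] = ½·(19·(10−(-7)) + (-15/2)·(-7−(-10)) + (29/2)·(-10−10)) = ½·(323 − 45/2 − 290) = 21/4.
[SQR] = ½·((81/8)·(10−(-7)) + (-15/2)·(-7−(-7/2)) + (29/2)·(-7/2−10)) = ½·(1377/8 + 105/4 − 783/4) = 21/16, so the P-coordinate is (21/16)/(21/4) = 1/4.
[PSR] = ½·(19·(-7/2−(-7)) + (81/8)·(-7−(-10)) + (29/2)·(-10−(-7/2))) = ½·(133/2 + 243/8 − 377/4) = 21/16, so the Q-coordinate is 1/4.
[PQS] = ½·(19·(10−(-7/2)) + (-15/2)·(-7/2−(-10)) + (81/8)·(-10−10)) = ½·(513/2 − 195/4 − 405/2) = 21/8, so the R-coordinate is 1/2.
Check: 1/4 + 1/4 + 1/2 = 1.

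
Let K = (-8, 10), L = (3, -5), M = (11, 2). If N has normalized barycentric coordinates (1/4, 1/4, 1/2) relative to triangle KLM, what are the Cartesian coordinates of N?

(17/4, 9/4)

N = (1/4)·K + (1/4)·L + (1/2)·M.
x-coordinate: (1/4)·(-8) + (1/4)·3 + (1/2)·11 = 17/4.
y-coordinate: (1/4)·10 + (1/4)·(-5) + (1/2)·2 = 9/4.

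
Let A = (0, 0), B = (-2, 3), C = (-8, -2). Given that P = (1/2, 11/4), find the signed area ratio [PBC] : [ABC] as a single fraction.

1/2

[ABC] = ½·(0·(3−(-2)) + (-2)·(-2−0) + (-8)·(0−3)) = ½·(0 + 4 + 24) = 14.
[PBC] = ½·((1/2)·(3−(-2)) + (-2)·(-2−(11/4)) + (-8)·(11/4−3)) = ½·(5/2 + 19/2 + 2) = 7, so the ratio is 7/14 = 1/2.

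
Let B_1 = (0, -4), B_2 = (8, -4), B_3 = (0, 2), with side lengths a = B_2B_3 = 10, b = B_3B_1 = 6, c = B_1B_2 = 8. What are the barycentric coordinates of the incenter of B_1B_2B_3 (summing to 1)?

(5/12, 1/4, 1/3)

The incenter has barycentric coordinates proportional to the opposite side lengths: (10 : 6 : 8).
Normalizing by 10+6+8 = 24 gives (5/12, 1/4, 1/3).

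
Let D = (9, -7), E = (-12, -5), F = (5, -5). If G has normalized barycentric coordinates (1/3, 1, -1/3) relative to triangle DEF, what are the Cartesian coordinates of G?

G = (1/3)·D + 1·E + (-1/3)·F.
x-coordinate: (1/3)·9 + 1·(-12) + (-1/3)·5 = -32/3.
y-coordinate: (1/3)·(-7) + 1·(-5) + (-1/3)·(-5) = -17/3.

(-32/3, -17/3)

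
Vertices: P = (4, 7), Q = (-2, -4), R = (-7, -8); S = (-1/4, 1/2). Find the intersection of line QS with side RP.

(1/3, 2)

Barycentric coordinates of S with respect to PQR: (1/2, 1/4, 1/4).
On side RP the Q-coordinate is zero; dropping S's Q-weight 1/4 and renormalizing the remaining 1/4 : 1/2 gives weights 1/3, 2/3 on R, P.
T = (1/3)·(-7, -8) + (2/3)·(4, 7) = (1/3, 2).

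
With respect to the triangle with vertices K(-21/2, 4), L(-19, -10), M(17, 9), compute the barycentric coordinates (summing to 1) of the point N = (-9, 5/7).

(4/7, 2/7, 1/7)

Signed area of the reference triangle: [KLM] = ½·((-21/2)·(-10−9) + (-19)·(9−4) + 17·(4−(-10))) = ½·(399/2 − 95 + 238) = 685/4.
[NLM] = ½·((-9)·(-10−9) + (-19)·(9−(5/7)) + 17·(5/7−(-10))) = ½·(171 − 1102/7 + 1275/7) = 685/7, so the K-coordinate is (685/7)/(685/4) = 4/7.
[KNM] = ½·((-21/2)·(5/7−9) + (-9)·(9−4) + 17·(4−(5/7))) = ½·(87 − 45 + 391/7) = 685/14, so the L-coordinate is 2/7.
[KLN] = ½·((-21/2)·(-10−(5/7)) + (-19)·(5/7−4) + (-9)·(4−(-10))) = ½·(225/2 + 437/7 − 126) = 685/28, so the M-coordinate is 1/7.
Check: 4/7 + 2/7 + 1/7 = 1.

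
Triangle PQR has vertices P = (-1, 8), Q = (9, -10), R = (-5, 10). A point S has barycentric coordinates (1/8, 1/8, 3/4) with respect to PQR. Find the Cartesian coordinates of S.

(-11/4, 29/4)

S = (1/8)·P + (1/8)·Q + (3/4)·R.
x-coordinate: (1/8)·(-1) + (1/8)·9 + (3/4)·(-5) = -11/4.
y-coordinate: (1/8)·8 + (1/8)·(-10) + (3/4)·10 = 29/4.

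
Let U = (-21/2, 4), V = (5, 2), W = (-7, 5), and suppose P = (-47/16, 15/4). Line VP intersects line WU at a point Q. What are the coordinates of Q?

Barycentric coordinates of P with respect to UVW: (1/8, 3/8, 1/2).
On side WU the V-coordinate is zero; dropping P's V-weight 3/8 and renormalizing the remaining 1/2 : 1/8 gives weights 4/5, 1/5 on W, U.
Q = (4/5)·(-7, 5) + (1/5)·(-21/2, 4) = (-77/10, 24/5).

(-77/10, 24/5)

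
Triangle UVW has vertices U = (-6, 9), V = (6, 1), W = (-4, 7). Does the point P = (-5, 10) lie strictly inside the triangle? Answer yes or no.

no

Barycentric coordinates of P: (3, 1/2, -5/2).
The three coordinates are positive, positive, negative; a point is interior exactly when all three are positive.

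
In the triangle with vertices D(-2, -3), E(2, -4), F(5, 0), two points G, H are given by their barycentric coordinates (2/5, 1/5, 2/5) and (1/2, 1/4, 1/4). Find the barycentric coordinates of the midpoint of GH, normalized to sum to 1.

Since both coordinate triples sum to 1, the midpoint's barycentrics are the componentwise average.
(2/5+1/2)/2 = 9/20; similarly 9/40 and 13/40.

(9/20, 9/40, 13/40)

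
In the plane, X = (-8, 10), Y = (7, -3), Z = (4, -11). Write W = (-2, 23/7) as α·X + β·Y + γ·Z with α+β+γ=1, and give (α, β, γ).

(4/7, 2/7, 1/7)

Signed area of the reference triangle: [XYZ] = ½·((-8)·(-3−(-11)) + 7·(-11−10) + 4·(10−(-3))) = ½·(-64 − 147 + 52) = -159/2.
[WYZ] = ½·((-2)·(-3−(-11)) + 7·(-11−(23/7)) + 4·(23/7−(-3))) = ½·(-16 − 100 + 176/7) = -318/7, so the X-coordinate is (-318/7)/(-159/2) = 4/7.
[XWZ] = ½·((-8)·(23/7−(-11)) + (-2)·(-11−10) + 4·(10−(23/7))) = ½·(-800/7 + 42 + 188/7) = -159/7, so the Y-coordinate is 2/7.
[XYW] = ½·((-8)·(-3−(23/7)) + 7·(23/7−10) + (-2)·(10−(-3))) = ½·(352/7 − 47 − 26) = -159/14, so the Z-coordinate is 1/7.
Check: 4/7 + 2/7 + 1/7 = 1.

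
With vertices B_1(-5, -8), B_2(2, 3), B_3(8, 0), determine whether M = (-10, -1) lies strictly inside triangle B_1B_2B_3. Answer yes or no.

no

Barycentric coordinates of M: (20/29, 131/87, -104/87).
The three coordinates are positive, positive, negative; a point is interior exactly when all three are positive.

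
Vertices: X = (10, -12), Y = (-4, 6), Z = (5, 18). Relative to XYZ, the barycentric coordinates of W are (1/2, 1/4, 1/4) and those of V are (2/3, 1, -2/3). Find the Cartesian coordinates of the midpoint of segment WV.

(55/24, -7)

Barycentric coordinates of the midpoint are the average: (7/12, 5/8, -5/24).
Converting: (7/12)·X + (5/8)·Y + (-5/24)·Z = (55/24, -7).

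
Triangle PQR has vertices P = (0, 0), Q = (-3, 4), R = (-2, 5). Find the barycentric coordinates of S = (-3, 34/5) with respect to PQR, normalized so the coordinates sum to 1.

(-2/5, 1/5, 6/5)

Signed area of the reference triangle: [PQR] = ½·(0·(4−5) + (-3)·(5−0) + (-2)·(0−4)) = ½·(0 − 15 + 8) = -7/2.
[SQR] = ½·((-3)·(4−5) + (-3)·(5−(34/5)) + (-2)·(34/5−4)) = ½·(3 + 27/5 − 28/5) = 7/5, so the P-coordinate is (7/5)/(-7/2) = -2/5.
[PSR] = ½·(0·(34/5−5) + (-3)·(5−0) + (-2)·(0−(34/5))) = ½·(0 − 15 + 68/5) = -7/10, so the Q-coordinate is 1/5.
[PQS] = ½·(0·(4−(34/5)) + (-3)·(34/5−0) + (-3)·(0−4)) = ½·(0 − 102/5 + 12) = -21/5, so the R-coordinate is 6/5.
Check: -2/5 + 1/5 + 6/5 = 1.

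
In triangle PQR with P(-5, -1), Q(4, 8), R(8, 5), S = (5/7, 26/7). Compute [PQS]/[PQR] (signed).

[PQR] = ½·((-5)·(8−5) + 4·(5−(-1)) + 8·(-1−8)) = ½·(-15 + 24 − 72) = -63/2.
[PQS] = ½·((-5)·(8−(26/7)) + 4·(26/7−(-1)) + (5/7)·(-1−8)) = ½·(-150/7 + 132/7 − 45/7) = -9/2, so the ratio is (-9/2)/(-63/2) = 1/7.

1/7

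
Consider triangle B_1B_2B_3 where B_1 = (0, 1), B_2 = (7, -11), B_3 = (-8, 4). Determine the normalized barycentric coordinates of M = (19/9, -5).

(2/9, 5/9, 2/9)

Signed area of the reference triangle: [B_1B_2B_3] = ½·(0·(-11−4) + 7·(4−1) + (-8)·(1−(-11))) = ½·(0 + 21 − 96) = -75/2.
[MB_2B_3] = ½·((19/9)·(-11−4) + 7·(4−(-5)) + (-8)·(-5−(-11))) = ½·(-95/3 + 63 − 48) = -25/3, so the B_1-coordinate is (-25/3)/(-75/2) = 2/9.
[B_1MB_3] = ½·(0·(-5−4) + (19/9)·(4−1) + (-8)·(1−(-5))) = ½·(0 + 19/3 − 48) = -125/6, so the B_2-coordinate is 5/9.
[B_1B_2M] = ½·(0·(-11−(-5)) + 7·(-5−1) + (19/9)·(1−(-11))) = ½·(0 − 42 + 76/3) = -25/3, so the B_3-coordinate is 2/9.
Check: 2/9 + 5/9 + 2/9 = 1.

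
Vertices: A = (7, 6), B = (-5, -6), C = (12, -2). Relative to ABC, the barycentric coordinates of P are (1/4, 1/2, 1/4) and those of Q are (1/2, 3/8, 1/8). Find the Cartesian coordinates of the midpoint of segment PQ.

(43/16, -3/4)

Barycentric coordinates of the midpoint are the average: (3/8, 7/16, 3/16).
Converting: (3/8)·A + (7/16)·B + (3/16)·C = (43/16, -3/4).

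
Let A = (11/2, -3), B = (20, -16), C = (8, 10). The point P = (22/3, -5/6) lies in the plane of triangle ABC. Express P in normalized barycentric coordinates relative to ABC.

Signed area of the reference triangle: [ABC] = ½·((11/2)·(-16−10) + 20·(10−(-3)) + 8·(-3−(-16))) = ½·(-143 + 260 + 104) = 221/2.
[PBC] = ½·((22/3)·(-16−10) + 20·(10−(-5/6)) + 8·(-5/6−(-16))) = ½·(-572/3 + 650/3 + 364/3) = 221/3, so the A-coordinate is (221/3)/(221/2) = 2/3.
[APC] = ½·((11/2)·(-5/6−10) + (22/3)·(10−(-3)) + 8·(-3−(-5/6))) = ½·(-715/12 + 286/3 − 52/3) = 221/24, so the B-coordinate is 1/12.
[ABP] = ½·((11/2)·(-16−(-5/6)) + 20·(-5/6−(-3)) + (22/3)·(-3−(-16))) = ½·(-1001/12 + 130/3 + 286/3) = 221/8, so the C-coordinate is 1/4.
Check: 2/3 + 1/12 + 1/4 = 1.

(2/3, 1/12, 1/4)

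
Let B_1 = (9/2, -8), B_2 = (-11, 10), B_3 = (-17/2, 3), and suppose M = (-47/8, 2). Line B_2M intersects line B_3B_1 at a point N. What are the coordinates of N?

Barycentric coordinates of M with respect to B_1B_2B_3: (1/4, 1/4, 1/2).
On side B_3B_1 the B_2-coordinate is zero; dropping M's B_2-weight 1/4 and renormalizing the remaining 1/2 : 1/4 gives weights 2/3, 1/3 on B_3, B_1.
N = (2/3)·(-17/2, 3) + (1/3)·(9/2, -8) = (-25/6, -2/3).

(-25/6, -2/3)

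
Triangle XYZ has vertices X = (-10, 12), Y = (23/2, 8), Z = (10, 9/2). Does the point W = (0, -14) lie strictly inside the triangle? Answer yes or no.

no

Barycentric coordinates of W: (29/325, -356/65, 2076/325).
The three coordinates are positive, negative, positive; a point is interior exactly when all three are positive.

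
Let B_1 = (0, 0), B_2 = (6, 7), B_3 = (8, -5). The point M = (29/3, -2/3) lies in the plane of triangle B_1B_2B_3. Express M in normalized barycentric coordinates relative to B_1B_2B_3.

(-1/3, 1/2, 5/6)

Signed area of the reference triangle: [B_1B_2B_3] = ½·(0·(7−(-5)) + 6·(-5−0) + 8·(0−7)) = ½·(0 − 30 − 56) = -43.
[MB_2B_3] = ½·((29/3)·(7−(-5)) + 6·(-5−(-2/3)) + 8·(-2/3−7)) = ½·(116 − 26 − 184/3) = 43/3, so the B_1-coordinate is (43/3)/(-43) = -1/3.
[B_1MB_3] = ½·(0·(-2/3−(-5)) + (29/3)·(-5−0) + 8·(0−(-2/3))) = ½·(0 − 145/3 + 16/3) = -43/2, so the B_2-coordinate is 1/2.
[B_1B_2M] = ½·(0·(7−(-2/3)) + 6·(-2/3−0) + (29/3)·(0−7)) = ½·(0 − 4 − 203/3) = -215/6, so the B_3-coordinate is 5/6.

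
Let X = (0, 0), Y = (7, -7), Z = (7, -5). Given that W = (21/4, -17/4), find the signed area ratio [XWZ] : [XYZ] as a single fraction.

[XYZ] = ½·(0·(-7−(-5)) + 7·(-5−0) + 7·(0−(-7))) = ½·(0 − 35 + 49) = 7.
[XWZ] = ½·(0·(-17/4−(-5)) + (21/4)·(-5−0) + 7·(0−(-17/4))) = ½·(0 − 105/4 + 119/4) = 7/4, so the ratio is (7/4)/7 = 1/4.

1/4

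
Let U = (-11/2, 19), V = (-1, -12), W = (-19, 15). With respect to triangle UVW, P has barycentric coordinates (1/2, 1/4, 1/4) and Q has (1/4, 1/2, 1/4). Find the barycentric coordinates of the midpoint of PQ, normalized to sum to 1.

(3/8, 3/8, 1/4)

Since both coordinate triples sum to 1, the midpoint's barycentrics are the componentwise average.
(1/2+1/4)/2 = 3/8; similarly 3/8 and 1/4.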